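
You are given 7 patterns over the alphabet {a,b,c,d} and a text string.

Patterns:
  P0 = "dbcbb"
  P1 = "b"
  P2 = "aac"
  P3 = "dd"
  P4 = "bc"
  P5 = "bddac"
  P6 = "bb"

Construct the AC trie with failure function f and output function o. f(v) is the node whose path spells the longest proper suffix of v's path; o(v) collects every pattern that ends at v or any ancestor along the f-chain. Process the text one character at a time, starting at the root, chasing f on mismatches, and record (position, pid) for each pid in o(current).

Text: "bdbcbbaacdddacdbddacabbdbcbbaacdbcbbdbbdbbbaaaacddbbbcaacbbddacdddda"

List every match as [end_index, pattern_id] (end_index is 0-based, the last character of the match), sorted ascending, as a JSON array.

Build:
Trie (insert patterns):
  n0 'ε': a→7 b→6 d→1
  n1 'd': b→2 d→10
  n2 'db': c→3
  n3 'dbc': b→4
  n4 'dbcb': b→5
  n5 'dbcbb': ·  ←P0
  n6 'b': b→16 c→11 d→12  ←P1
  n7 'a': a→8
  n8 'aa': c→9
  n9 'aac': ·  ←P2
  n10 'dd': ·  ←P3
  n11 'bc': ·  ←P4
  n12 'bd': d→13
  n13 'bdd': a→14
  n14 'bdda': c→15
  n15 'bddac': ·  ←P5
  n16 'bb': ·  ←P6

BFS fail/out derivation:
  fail(1) 'd': from fail(0)=0 chase 'd': 0 ⇒ 0;  out=∅∪out(0)=∅
  fail(6) 'b': from fail(0)=0 chase 'b': 0 ⇒ 0;  out={1}∪out(0)={1}
  fail(7) 'a': from fail(0)=0 chase 'a': 0 ⇒ 0;  out=∅∪out(0)=∅
  fail(2) 'db': from fail(1)=0 chase 'b': 0 ⇒ 6;  out=∅∪out(6)={1}
  fail(8) 'aa': from fail(7)=0 chase 'a': 0 ⇒ 7;  out=∅∪out(7)=∅
  fail(10) 'dd': from fail(1)=0 chase 'd': 0 ⇒ 1;  out={3}∪out(1)={3}
  fail(11) 'bc': from fail(6)=0 chase 'c': 0 ⇒ 0;  out={4}∪out(0)={4}
  fail(12) 'bd': from fail(6)=0 chase 'd': 0 ⇒ 1;  out=∅∪out(1)=∅
  fail(16) 'bb': from fail(6)=0 chase 'b': 0 ⇒ 6;  out={6}∪out(6)={1,6}
  fail(3) 'dbc': from fail(2)=6 chase 'c': 6 ⇒ 11;  out=∅∪out(11)={4}
  fail(9) 'aac': from fail(8)=7 chase 'c': 7→0 ⇒ 0;  out={2}∪out(0)={2}
  fail(13) 'bdd': from fail(12)=1 chase 'd': 1 ⇒ 10;  out=∅∪out(10)={3}
  fail(4) 'dbcb': from fail(3)=11 chase 'b': 11→0 ⇒ 6;  out=∅∪out(6)={1}
  fail(14) 'bdda': from fail(13)=10 chase 'a': 10→1→0 ⇒ 7;  out=∅∪out(7)=∅
  fail(5) 'dbcbb': from fail(4)=6 chase 'b': 6 ⇒ 16;  out={0}∪out(16)={0,1,6}
  fail(15) 'bddac': from fail(14)=7 chase 'c': 7→0 ⇒ 0;  out={5}∪out(0)={5}

Text stream:
pos 0 'b': at 6  → match P1@[0:0]
pos 1 'd': at 12
pos 2 'b': at 2 ·f  → match P1@[2:2]
pos 3 'c': at 3  → match P4@[2:3]
pos 4 'b': at 4  → match P1@[4:4]
pos 5 'b': at 5  → match P0@[1:5],P1@[5:5],P6@[4:5]
pos 6 'a': at 7 ·f
pos 7 'a': at 8
pos 8 'c': at 9  → match P2@[6:8]
pos 9 'd': at 1 ·f
pos 10 'd': at 10  → match P3@[9:10]
pos 11 'd': at 10 ·f  → match P3@[10:11]
pos 12 'a': at 7 ·f
pos 13 'c': at 0 ·f
pos 14 'd': at 1
pos 15 'b': at 2  → match P1@[15:15]
pos 16 'd': at 12 ·f
pos 17 'd': at 13  → match P3@[16:17]
pos 18 'a': at 14
pos 19 'c': at 15  → match P5@[15:19]
pos 20 'a': at 7 ·f
pos 21 'b': at 6 ·f  → match P1@[21:21]
pos 22 'b': at 16  → match P1@[22:22],P6@[21:22]
pos 23 'd': at 12 ·f
pos 24 'b': at 2 ·f  → match P1@[24:24]
pos 25 'c': at 3  → match P4@[24:25]
pos 26 'b': at 4  → match P1@[26:26]
pos 27 'b': at 5  → match P0@[23:27],P1@[27:27],P6@[26:27]
pos 28 'a': at 7 ·f
pos 29 'a': at 8
pos 30 'c': at 9  → match P2@[28:30]
pos 31 'd': at 1 ·f
pos 32 'b': at 2  → match P1@[32:32]
pos 33 'c': at 3  → match P4@[32:33]
pos 34 'b': at 4  → match P1@[34:34]
pos 35 'b': at 5  → match P0@[31:35],P1@[35:35],P6@[34:35]
pos 36 'd': at 12 ·f
pos 37 'b': at 2 ·f  → match P1@[37:37]
pos 38 'b': at 16 ·f  → match P1@[38:38],P6@[37:38]
pos 39 'd': at 12 ·f
pos 40 'b': at 2 ·f  → match P1@[40:40]
pos 41 'b': at 16 ·f  → match P1@[41:41],P6@[40:41]
pos 42 'b': at 16 ·f  → match P1@[42:42],P6@[41:42]
pos 43 'a': at 7 ·f
pos 44 'a': at 8
pos 45 'a': at 8 ·f
pos 46 'a': at 8 ·f
pos 47 'c': at 9  → match P2@[45:47]
pos 48 'd': at 1 ·f
pos 49 'd': at 10  → match P3@[48:49]
pos 50 'b': at 2 ·f  → match P1@[50:50]
pos 51 'b': at 16 ·f  → match P1@[51:51],P6@[50:51]
pos 52 'b': at 16 ·f  → match P1@[52:52],P6@[51:52]
pos 53 'c': at 11 ·f  → match P4@[52:53]
pos 54 'a': at 7 ·f
pos 55 'a': at 8
pos 56 'c': at 9  → match P2@[54:56]
pos 57 'b': at 6 ·f  → match P1@[57:57]
pos 58 'b': at 16  → match P1@[58:58],P6@[57:58]
pos 59 'd': at 12 ·f
pos 60 'd': at 13  → match P3@[59:60]
pos 61 'a': at 14
pos 62 'c': at 15  → match P5@[58:62]
pos 63 'd': at 1 ·f
pos 64 'd': at 10  → match P3@[63:64]
pos 65 'd': at 10 ·f  → match P3@[64:65]
pos 66 'd': at 10 ·f  → match P3@[65:66]
pos 67 'a': at 7 ·f

Matches: [[0,1],[2,1],[3,4],[4,1],[5,0],[5,1],[5,6],[8,2],[10,3],[11,3],[15,1],[17,3],[19,5],[21,1],[22,1],[22,6],[24,1],[25,4],[26,1],[27,0],[27,1],[27,6],[30,2],[32,1],[33,4],[34,1],[35,0],[35,1],[35,6],[37,1],[38,1],[38,6],[40,1],[41,1],[41,6],[42,1],[42,6],[47,2],[49,3],[50,1],[51,1],[51,6],[52,1],[52,6],[53,4],[56,2],[57,1],[58,1],[58,6],[60,3],[62,5],[64,3],[65,3],[66,3]]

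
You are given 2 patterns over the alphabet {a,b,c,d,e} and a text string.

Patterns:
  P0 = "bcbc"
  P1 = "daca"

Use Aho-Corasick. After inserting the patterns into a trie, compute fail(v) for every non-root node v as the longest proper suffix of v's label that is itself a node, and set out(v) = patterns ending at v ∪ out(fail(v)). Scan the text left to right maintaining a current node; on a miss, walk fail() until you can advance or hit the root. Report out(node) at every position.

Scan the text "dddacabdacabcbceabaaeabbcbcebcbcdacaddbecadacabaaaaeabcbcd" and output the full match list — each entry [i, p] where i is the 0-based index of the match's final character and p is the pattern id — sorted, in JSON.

Build automaton:
Trie nodes:
  n0 'ε': b→1 d→5
  n1 'b': c→2
  n2 'bc': b→3
  n3 'bcb': c→4
  n4 'bcbc': ·  [P0 ends]
  n5 'd': a→6
  n6 'da': c→7
  n7 'dac': a→8
  n8 'daca': ·  [P1 ends]

Failure links (BFS by depth):
  n1('b'): parent n0 fail=0; on 'b' 0 → fail=0;  out ∅∪∅=∅
  n5('d'): parent n0 fail=0; on 'd' 0 → fail=0;  out ∅∪∅=∅
  n2('bc'): parent n1 fail=0; on 'c' 0 → fail=0;  out ∅∪∅=∅
  n6('da'): parent n5 fail=0; on 'a' 0 → fail=0;  out ∅∪∅=∅
  n3('bcb'): parent n2 fail=0; on 'b' 0 → fail=1;  out ∅∪∅=∅
  n7('dac'): parent n6 fail=0; on 'c' 0 → fail=0;  out ∅∪∅=∅
  n4('bcbc'): parent n3 fail=1; on 'c' 1 → fail=2;  out {0}∪∅={0}
  n8('daca'): parent n7 fail=0; on 'a' 0 → fail=0;  out {1}∪∅={1}

Run:
i=0 'd': node 0→5
i=1 'd': node 5→5 (fail-walked)
i=2 'd': node 5→5 (fail-walked)
i=3 'a': node 5→6
i=4 'c': node 6→7
i=5 'a': node 7→8  ** P1@[2:5]
i=6 'b': node 8→1 (fail-walked)
i=7 'd': node 1→5 (fail-walked)
i=8 'a': node 5→6
i=9 'c': node 6→7
i=10 'a': node 7→8  ** P1@[7:10]
i=11 'b': node 8→1 (fail-walked)
i=12 'c': node 1→2
i=13 'b': node 2→3
i=14 'c': node 3→4  ** P0@[11:14]
i=15 'e': node 4→0 (fail-walked)
i=16 'a': node 0→0
i=17 'b': node 0→1
i=18 'a': node 1→0 (fail-walked)
i=19 'a': node 0→0
i=20 'e': node 0→0
i=21 'a': node 0→0
i=22 'b': node 0→1
i=23 'b': node 1→1 (fail-walked)
i=24 'c': node 1→2
i=25 'b': node 2→3
i=26 'c': node 3→4  ** P0@[23:26]
i=27 'e': node 4→0 (fail-walked)
i=28 'b': node 0→1
i=29 'c': node 1→2
i=30 'b': node 2→3
i=31 'c': node 3→4  ** P0@[28:31]
i=32 'd': node 4→5 (fail-walked)
i=33 'a': node 5→6
i=34 'c': node 6→7
i=35 'a': node 7→8  ** P1@[32:35]
i=36 'd': node 8→5 (fail-walked)
i=37 'd': node 5→5 (fail-walked)
i=38 'b': node 5→1 (fail-walked)
i=39 'e': node 1→0 (fail-walked)
i=40 'c': node 0→0
i=41 'a': node 0→0
i=42 'd': node 0→5
i=43 'a': node 5→6
i=44 'c': node 6→7
i=45 'a': node 7→8  ** P1@[42:45]
i=46 'b': node 8→1 (fail-walked)
i=47 'a': node 1→0 (fail-walked)
i=48 'a': node 0→0
i=49 'a': node 0→0
i=50 'a': node 0→0
i=51 'e': node 0→0
i=52 'a': node 0→0
i=53 'b': node 0→1
i=54 'c': node 1→2
i=55 'b': node 2→3
i=56 'c': node 3→4  ** P0@[53:56]
i=57 'd': node 4→5 (fail-walked)

All matches (sorted): [[5,1],[10,1],[14,0],[26,0],[31,0],[35,1],[45,1],[56,0]]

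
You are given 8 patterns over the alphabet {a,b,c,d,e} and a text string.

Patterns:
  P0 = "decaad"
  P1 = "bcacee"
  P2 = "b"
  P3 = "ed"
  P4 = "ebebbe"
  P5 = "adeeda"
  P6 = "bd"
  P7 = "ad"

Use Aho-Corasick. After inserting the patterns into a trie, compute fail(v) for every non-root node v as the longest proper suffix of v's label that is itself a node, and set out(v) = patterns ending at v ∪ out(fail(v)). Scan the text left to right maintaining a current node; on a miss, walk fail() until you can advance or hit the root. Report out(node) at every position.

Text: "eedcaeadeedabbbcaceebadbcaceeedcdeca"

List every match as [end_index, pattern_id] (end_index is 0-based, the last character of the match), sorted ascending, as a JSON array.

Build:
Trie (insert patterns):
  0='ε' goto a→20 b→7 d→1 e→13
  1='d' goto e→2
  2='de' goto c→3
  3='dec' goto a→4
  4='deca' goto a→5
  5='decaa' goto d→6
  6='decaad' goto ·  ←P0
  7='b' goto c→8 d→26  ←P2
  8='bc' goto a→9
  9='bca' goto c→10
  10='bcac' goto e→11
  11='bcace' goto e→12
  12='bcacee' goto ·  ←P1
  13='e' goto b→15 d→14
  14='ed' goto ·  ←P3
  15='eb' goto e→16
  16='ebe' goto b→17
  17='ebeb' goto b→18
  18='ebebb' goto e→19
  19='ebebbe' goto ·  ←P4
  20='a' goto d→21
  21='ad' goto e→22  ←P7
  22='ade' goto e→23
  23='adee' goto d→24
  24='adeed' goto a→25
  25='adeeda' goto ·  ←P5
  26='bd' goto ·  ←P6

BFS fail/out derivation:
  n1('d'): parent n0 fail=0; on 'd' 0 → fail=0;  out ∅∪∅=∅
  n7('b'): parent n0 fail=0; on 'b' 0 → fail=0;  out {2}∪∅={2}
  n13('e'): parent n0 fail=0; on 'e' 0 → fail=0;  out ∅∪∅=∅
  n20('a'): parent n0 fail=0; on 'a' 0 → fail=0;  out ∅∪∅=∅
  n2('de'): parent n1 fail=0; on 'e' 0 → fail=13;  out ∅∪∅=∅
  n8('bc'): parent n7 fail=0; on 'c' 0 → fail=0;  out ∅∪∅=∅
  n14('ed'): parent n13 fail=0; on 'd' 0 → fail=1;  out {3}∪∅={3}
  n15('eb'): parent n13 fail=0; on 'b' 0 → fail=7;  out ∅∪{2}={2}
  n21('ad'): parent n20 fail=0; on 'd' 0 → fail=1;  out {7}∪∅={7}
  n26('bd'): parent n7 fail=0; on 'd' 0 → fail=1;  out {6}∪∅={6}
  n3('dec'): parent n2 fail=13; on 'c' 13→0 → fail=0;  out ∅∪∅=∅
  n9('bca'): parent n8 fail=0; on 'a' 0 → fail=20;  out ∅∪∅=∅
  n16('ebe'): parent n15 fail=7; on 'e' 7→0 → fail=13;  out ∅∪∅=∅
  n22('ade'): parent n21 fail=1; on 'e' 1 → fail=2;  out ∅∪∅=∅
  n4('deca'): parent n3 fail=0; on 'a' 0 → fail=20;  out ∅∪∅=∅
  n10('bcac'): parent n9 fail=20; on 'c' 20→0 → fail=0;  out ∅∪∅=∅
  n17('ebeb'): parent n16 fail=13; on 'b' 13 → fail=15;  out ∅∪{2}={2}
  n23('adee'): parent n22 fail=2; on 'e' 2→13→0 → fail=13;  out ∅∪∅=∅
  n5('decaa'): parent n4 fail=20; on 'a' 20→0 → fail=20;  out ∅∪∅=∅
  n11('bcace'): parent n10 fail=0; on 'e' 0 → fail=13;  out ∅∪∅=∅
  n18('ebebb'): parent n17 fail=15; on 'b' 15→7→0 → fail=7;  out ∅∪{2}={2}
  n24('adeed'): parent n23 fail=13; on 'd' 13 → fail=14;  out ∅∪{3}={3}
  n6('decaad'): parent n5 fail=20; on 'd' 20 → fail=21;  out {0}∪{7}={0,7}
  n12('bcacee'): parent n11 fail=13; on 'e' 13→0 → fail=13;  out {1}∪∅={1}
  n19('ebebbe'): parent n18 fail=7; on 'e' 7→0 → fail=13;  out {4}∪∅={4}
  n25('adeeda'): parent n24 fail=14; on 'a' 14→1→0 → fail=20;  out {5}∪∅={5}

Text stream:
[0] read 'e'  n0⇒n13
[1] read 'e'  n13⇒n13 (via fail)
[2] read 'd'  n13⇒n14  emit P3@[1:2]
[3] read 'c'  n14⇒n0 (via fail)
[4] read 'a'  n0⇒n20
[5] read 'e'  n20⇒n13 (via fail)
[6] read 'a'  n13⇒n20 (via fail)
[7] read 'd'  n20⇒n21  emit P7@[6:7]
[8] read 'e'  n21⇒n22
[9] read 'e'  n22⇒n23
[10] read 'd'  n23⇒n24  emit P3@[9:10]
[11] read 'a'  n24⇒n25  emit P5@[6:11]
[12] read 'b'  n25⇒n7 (via fail)  emit P2@[12:12]
[13] read 'b'  n7⇒n7 (via fail)  emit P2@[13:13]
[14] read 'b'  n7⇒n7 (via fail)  emit P2@[14:14]
[15] read 'c'  n7⇒n8
[16] read 'a'  n8⇒n9
[17] read 'c'  n9⇒n10
[18] read 'e'  n10⇒n11
[19] read 'e'  n11⇒n12  emit P1@[14:19]
[20] read 'b'  n12⇒n15 (via fail)  emit P2@[20:20]
[21] read 'a'  n15⇒n20 (via fail)
[22] read 'd'  n20⇒n21  emit P7@[21:22]
[23] read 'b'  n21⇒n7 (via fail)  emit P2@[23:23]
[24] read 'c'  n7⇒n8
[25] read 'a'  n8⇒n9
[26] read 'c'  n9⇒n10
[27] read 'e'  n10⇒n11
[28] read 'e'  n11⇒n12  emit P1@[23:28]
[29] read 'e'  n12⇒n13 (via fail)
[30] read 'd'  n13⇒n14  emit P3@[29:30]
[31] read 'c'  n14⇒n0 (via fail)
[32] read 'd'  n0⇒n1
[33] read 'e'  n1⇒n2
[34] read 'c'  n2⇒n3
[35] read 'a'  n3⇒n4

Result: [[2,3],[7,7],[10,3],[11,5],[12,2],[13,2],[14,2],[19,1],[20,2],[22,7],[23,2],[28,1],[30,3]]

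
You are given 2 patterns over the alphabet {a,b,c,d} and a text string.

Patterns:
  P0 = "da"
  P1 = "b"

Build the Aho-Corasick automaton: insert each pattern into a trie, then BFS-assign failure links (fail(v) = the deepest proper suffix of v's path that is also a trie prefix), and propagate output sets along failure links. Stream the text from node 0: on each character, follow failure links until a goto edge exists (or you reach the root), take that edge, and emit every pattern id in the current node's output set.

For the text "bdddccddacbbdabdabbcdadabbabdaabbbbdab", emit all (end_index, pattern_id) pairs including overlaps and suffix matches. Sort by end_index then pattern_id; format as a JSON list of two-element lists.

Construct AC machine:
Trie nodes:
  0='ε' goto b→3 d→1
  1='d' goto a→2
  2='da' goto ·  [P0 ends]
  3='b' goto ·  [P1 ends]

Failure links (BFS by depth):
  n1('d'): parent n0 fail=0; on 'd' 0 → fail=0;  out ∅∪∅=∅
  n3('b'): parent n0 fail=0; on 'b' 0 → fail=0;  out {1}∪∅={1}
  n2('da'): parent n1 fail=0; on 'a' 0 → fail=0;  out {0}∪∅={0}

Run:
pos 0 'b': at 3  → match P1@[0:0]
pos 1 'd': at 1 (fail-walked)
pos 2 'd': at 1 (fail-walked)
pos 3 'd': at 1 (fail-walked)
pos 4 'c': at 0 (fail-walked)
pos 5 'c': at 0
pos 6 'd': at 1
pos 7 'd': at 1 (fail-walked)
pos 8 'a': at 2  → match P0@[7:8]
pos 9 'c': at 0 (fail-walked)
pos 10 'b': at 3  → match P1@[10:10]
pos 11 'b': at 3 (fail-walked)  → match P1@[11:11]
pos 12 'd': at 1 (fail-walked)
pos 13 'a': at 2  → match P0@[12:13]
pos 14 'b': at 3 (fail-walked)  → match P1@[14:14]
pos 15 'd': at 1 (fail-walked)
pos 16 'a': at 2  → match P0@[15:16]
pos 17 'b': at 3 (fail-walked)  → match P1@[17:17]
pos 18 'b': at 3 (fail-walked)  → match P1@[18:18]
pos 19 'c': at 0 (fail-walked)
pos 20 'd': at 1
pos 21 'a': at 2  → match P0@[20:21]
pos 22 'd': at 1 (fail-walked)
pos 23 'a': at 2  → match P0@[22:23]
pos 24 'b': at 3 (fail-walked)  → match P1@[24:24]
pos 25 'b': at 3 (fail-walked)  → match P1@[25:25]
pos 26 'a': at 0 (fail-walked)
pos 27 'b': at 3  → match P1@[27:27]
pos 28 'd': at 1 (fail-walked)
pos 29 'a': at 2  → match P0@[28:29]
pos 30 'a': at 0 (fail-walked)
pos 31 'b': at 3  → match P1@[31:31]
pos 32 'b': at 3 (fail-walked)  → match P1@[32:32]
pos 33 'b': at 3 (fail-walked)  → match P1@[33:33]
pos 34 'b': at 3 (fail-walked)  → match P1@[34:34]
pos 35 'd': at 1 (fail-walked)
pos 36 'a': at 2  → match P0@[35:36]
pos 37 'b': at 3 (fail-walked)  → match P1@[37:37]

Matches: [[0,1],[8,0],[10,1],[11,1],[13,0],[14,1],[16,0],[17,1],[18,1],[21,0],[23,0],[24,1],[25,1],[27,1],[29,0],[31,1],[32,1],[33,1],[34,1],[36,0],[37,1]]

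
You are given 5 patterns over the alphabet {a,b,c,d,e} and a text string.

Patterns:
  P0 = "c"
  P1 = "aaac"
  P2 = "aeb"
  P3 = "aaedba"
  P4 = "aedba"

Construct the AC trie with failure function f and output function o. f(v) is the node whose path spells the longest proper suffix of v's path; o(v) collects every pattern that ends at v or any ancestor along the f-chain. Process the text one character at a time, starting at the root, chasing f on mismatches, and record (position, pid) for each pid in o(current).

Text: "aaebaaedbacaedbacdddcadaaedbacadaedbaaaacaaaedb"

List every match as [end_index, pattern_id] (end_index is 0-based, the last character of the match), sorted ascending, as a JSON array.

Build:
Trie (insert patterns):
  n0 'ε': a→2 c→1
  n1 'c': ·  [P0 ends]
  n2 'a': a→3 e→6
  n3 'aa': a→4 e→8
  n4 'aaa': c→5
  n5 'aaac': ·  [P1 ends]
  n6 'ae': b→7 d→12
  n7 'aeb': ·  [P2 ends]
  n8 'aae': d→9
  n9 'aaed': b→10
  n10 'aaedb': a→11
  n11 'aaedba': ·  [P3 ends]
  n12 'aed': b→13
  n13 'aedb': a→14
  n14 'aedba': ·  [P4 ends]

Failure links (BFS by depth):
  n1('c'): parent n0 fail=0; on 'c' 0 → fail=0;  out {0}∪∅={0}
  n2('a'): parent n0 fail=0; on 'a' 0 → fail=0;  out ∅∪∅=∅
  n3('aa'): parent n2 fail=0; on 'a' 0 → fail=2;  out ∅∪∅=∅
  n6('ae'): parent n2 fail=0; on 'e' 0 → fail=0;  out ∅∪∅=∅
  n4('aaa'): parent n3 fail=2; on 'a' 2 → fail=3;  out ∅∪∅=∅
  n7('aeb'): parent n6 fail=0; on 'b' 0 → fail=0;  out {2}∪∅={2}
  n8('aae'): parent n3 fail=2; on 'e' 2 → fail=6;  out ∅∪∅=∅
  n12('aed'): parent n6 fail=0; on 'd' 0 → fail=0;  out ∅∪∅=∅
  n5('aaac'): parent n4 fail=3; on 'c' 3→2→0 → fail=1;  out {1}∪{0}={0,1}
  n9('aaed'): parent n8 fail=6; on 'd' 6 → fail=12;  out ∅∪∅=∅
  n13('aedb'): parent n12 fail=0; on 'b' 0 → fail=0;  out ∅∪∅=∅
  n10('aaedb'): parent n9 fail=12; on 'b' 12 → fail=13;  out ∅∪∅=∅
  n14('aedba'): parent n13 fail=0; on 'a' 0 → fail=2;  out {4}∪∅={4}
  n11('aaedba'): parent n10 fail=13; on 'a' 13 → fail=14;  out {3}∪{4}={3,4}

Text stream:
i=0 'a': node 0→2
i=1 'a': node 2→3
i=2 'e': node 3→8
i=3 'b': node 8→7 (fail-walked)  ** P2@[1:3]
i=4 'a': node 7→2 (fail-walked)
i=5 'a': node 2→3
i=6 'e': node 3→8
i=7 'd': node 8→9
i=8 'b': node 9→10
i=9 'a': node 10→11  ** P3@[4:9],P4@[5:9]
i=10 'c': node 11→1 (fail-walked)  ** P0@[10:10]
i=11 'a': node 1→2 (fail-walked)
i=12 'e': node 2→6
i=13 'd': node 6→12
i=14 'b': node 12→13
i=15 'a': node 13→14  ** P4@[11:15]
i=16 'c': node 14→1 (fail-walked)  ** P0@[16:16]
i=17 'd': node 1→0 (fail-walked)
i=18 'd': node 0→0
i=19 'd': node 0→0
i=20 'c': node 0→1  ** P0@[20:20]
i=21 'a': node 1→2 (fail-walked)
i=22 'd': node 2→0 (fail-walked)
i=23 'a': node 0→2
i=24 'a': node 2→3
i=25 'e': node 3→8
i=26 'd': node 8→9
i=27 'b': node 9→10
i=28 'a': node 10→11  ** P3@[23:28],P4@[24:28]
i=29 'c': node 11→1 (fail-walked)  ** P0@[29:29]
i=30 'a': node 1→2 (fail-walked)
i=31 'd': node 2→0 (fail-walked)
i=32 'a': node 0→2
i=33 'e': node 2→6
i=34 'd': node 6→12
i=35 'b': node 12→13
i=36 'a': node 13→14  ** P4@[32:36]
i=37 'a': node 14→3 (fail-walked)
i=38 'a': node 3→4
i=39 'a': node 4→4 (fail-walked)
i=40 'c': node 4→5  ** P0@[40:40],P1@[37:40]
i=41 'a': node 5→2 (fail-walked)
i=42 'a': node 2→3
i=43 'a': node 3→4
i=44 'e': node 4→8 (fail-walked)
i=45 'd': node 8→9
i=46 'b': node 9→10

All matches (sorted): [[3,2],[9,3],[9,4],[10,0],[15,4],[16,0],[20,0],[28,3],[28,4],[29,0],[36,4],[40,0],[40,1]]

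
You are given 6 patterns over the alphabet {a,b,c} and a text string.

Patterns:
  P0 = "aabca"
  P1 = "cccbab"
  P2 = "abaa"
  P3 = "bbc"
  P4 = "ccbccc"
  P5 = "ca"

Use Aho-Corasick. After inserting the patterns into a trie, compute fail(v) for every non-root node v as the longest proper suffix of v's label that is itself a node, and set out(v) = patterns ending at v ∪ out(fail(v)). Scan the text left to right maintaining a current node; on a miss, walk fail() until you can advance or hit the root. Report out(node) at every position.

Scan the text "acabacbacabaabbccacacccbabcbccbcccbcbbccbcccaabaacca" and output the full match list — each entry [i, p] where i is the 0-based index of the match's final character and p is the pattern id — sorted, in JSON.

Build:
Trie nodes:
  n0 'ε': a→1 b→15 c→6
  n1 'a': a→2 b→12
  n2 'aa': b→3
  n3 'aab': c→4
  n4 'aabc': a→5
  n5 'aabca': ·  [P0 ends]
  n6 'c': a→22 c→7
  n7 'cc': b→18 c→8
  n8 'ccc': b→9
  n9 'cccb': a→10
  n10 'cccba': b→11
  n11 'cccbab': ·  [P1 ends]
  n12 'ab': a→13
  n13 'aba': a→14
  n14 'abaa': ·  [P2 ends]
  n15 'b': b→16
  n16 'bb': c→17
  n17 'bbc': ·  [P3 ends]
  n18 'ccb': c→19
  n19 'ccbc': c→20
  n20 'ccbcc': c→21
  n21 'ccbccc': ·  [P4 ends]
  n22 'ca': ·  [P5 ends]

BFS fail/out derivation:
  n1('a'): parent n0 fail=0; on 'a' 0 → fail=0;  out ∅∪∅=∅
  n6('c'): parent n0 fail=0; on 'c' 0 → fail=0;  out ∅∪∅=∅
  n15('b'): parent n0 fail=0; on 'b' 0 → fail=0;  out ∅∪∅=∅
  n2('aa'): parent n1 fail=0; on 'a' 0 → fail=1;  out ∅∪∅=∅
  n7('cc'): parent n6 fail=0; on 'c' 0 → fail=6;  out ∅∪∅=∅
  n12('ab'): parent n1 fail=0; on 'b' 0 → fail=15;  out ∅∪∅=∅
  n16('bb'): parent n15 fail=0; on 'b' 0 → fail=15;  out ∅∪∅=∅
  n22('ca'): parent n6 fail=0; on 'a' 0 → fail=1;  out {5}∪∅={5}
  n3('aab'): parent n2 fail=1; on 'b' 1 → fail=12;  out ∅∪∅=∅
  n8('ccc'): parent n7 fail=6; on 'c' 6 → fail=7;  out ∅∪∅=∅
  n13('aba'): parent n12 fail=15; on 'a' 15→0 → fail=1;  out ∅∪∅=∅
  n17('bbc'): parent n16 fail=15; on 'c' 15→0 → fail=6;  out {3}∪∅={3}
  n18('ccb'): parent n7 fail=6; on 'b' 6→0 → fail=15;  out ∅∪∅=∅
  n4('aabc'): parent n3 fail=12; on 'c' 12→15→0 → fail=6;  out ∅∪∅=∅
  n9('cccb'): parent n8 fail=7; on 'b' 7 → fail=18;  out ∅∪∅=∅
  n14('abaa'): parent n13 fail=1; on 'a' 1 → fail=2;  out {2}∪∅={2}
  n19('ccbc'): parent n18 fail=15; on 'c' 15→0 → fail=6;  out ∅∪∅=∅
  n5('aabca'): parent n4 fail=6; on 'a' 6 → fail=22;  out {0}∪{5}={0,5}
  n10('cccba'): parent n9 fail=18; on 'a' 18→15→0 → fail=1;  out ∅∪∅=∅
  n20('ccbcc'): parent n19 fail=6; on 'c' 6 → fail=7;  out ∅∪∅=∅
  n11('cccbab'): parent n10 fail=1; on 'b' 1 → fail=12;  out {1}∪∅={1}
  n21('ccbccc'): parent n20 fail=7; on 'c' 7 → fail=8;  out {4}∪∅={4}

Run:
[0] read 'a'  n0⇒n1
[1] read 'c'  n1⇒n6 (fail-walked)
[2] read 'a'  n6⇒n22  ** P5@[1:2]
[3] read 'b'  n22⇒n12 (fail-walked)
[4] read 'a'  n12⇒n13
[5] read 'c'  n13⇒n6 (fail-walked)
[6] read 'b'  n6⇒n15 (fail-walked)
[7] read 'a'  n15⇒n1 (fail-walked)
[8] read 'c'  n1⇒n6 (fail-walked)
[9] read 'a'  n6⇒n22  ** P5@[8:9]
[10] read 'b'  n22⇒n12 (fail-walked)
[11] read 'a'  n12⇒n13
[12] read 'a'  n13⇒n14  ** P2@[9:12]
[13] read 'b'  n14⇒n3 (fail-walked)
[14] read 'b'  n3⇒n16 (fail-walked)
[15] read 'c'  n16⇒n17  ** P3@[13:15]
[16] read 'c'  n17⇒n7 (fail-walked)
[17] read 'a'  n7⇒n22 (fail-walked)  ** P5@[16:17]
[18] read 'c'  n22⇒n6 (fail-walked)
[19] read 'a'  n6⇒n22  ** P5@[18:19]
[20] read 'c'  n22⇒n6 (fail-walked)
[21] read 'c'  n6⇒n7
[22] read 'c'  n7⇒n8
[23] read 'b'  n8⇒n9
[24] read 'a'  n9⇒n10
[25] read 'b'  n10⇒n11  ** P1@[20:25]
[26] read 'c'  n11⇒n6 (fail-walked)
[27] read 'b'  n6⇒n15 (fail-walked)
[28] read 'c'  n15⇒n6 (fail-walked)
[29] read 'c'  n6⇒n7
[30] read 'b'  n7⇒n18
[31] read 'c'  n18⇒n19
[32] read 'c'  n19⇒n20
[33] read 'c'  n20⇒n21  ** P4@[28:33]
[34] read 'b'  n21⇒n9 (fail-walked)
[35] read 'c'  n9⇒n19 (fail-walked)
[36] read 'b'  n19⇒n15 (fail-walked)
[37] read 'b'  n15⇒n16
[38] read 'c'  n16⇒n17  ** P3@[36:38]
[39] read 'c'  n17⇒n7 (fail-walked)
[40] read 'b'  n7⇒n18
[41] read 'c'  n18⇒n19
[42] read 'c'  n19⇒n20
[43] read 'c'  n20⇒n21  ** P4@[38:43]
[44] read 'a'  n21⇒n22 (fail-walked)  ** P5@[43:44]
[45] read 'a'  n22⇒n2 (fail-walked)
[46] read 'b'  n2⇒n3
[47] read 'a'  n3⇒n13 (fail-walked)
[48] read 'a'  n13⇒n14  ** P2@[45:48]
[49] read 'c'  n14⇒n6 (fail-walked)
[50] read 'c'  n6⇒n7
[51] read 'a'  n7⇒n22 (fail-walked)  ** P5@[50:51]

Matches: [[2,5],[9,5],[12,2],[15,3],[17,5],[19,5],[25,1],[33,4],[38,3],[43,4],[44,5],[48,2],[51,5]]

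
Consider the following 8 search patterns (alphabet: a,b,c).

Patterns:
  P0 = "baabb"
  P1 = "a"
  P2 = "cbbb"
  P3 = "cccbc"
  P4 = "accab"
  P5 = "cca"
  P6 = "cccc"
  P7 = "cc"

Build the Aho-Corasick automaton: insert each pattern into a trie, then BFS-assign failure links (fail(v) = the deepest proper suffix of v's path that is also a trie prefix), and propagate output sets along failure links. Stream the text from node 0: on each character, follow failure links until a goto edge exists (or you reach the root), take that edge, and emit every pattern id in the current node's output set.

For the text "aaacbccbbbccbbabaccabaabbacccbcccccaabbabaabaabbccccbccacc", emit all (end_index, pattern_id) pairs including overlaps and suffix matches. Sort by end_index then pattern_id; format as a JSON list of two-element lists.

Build:
Trie nodes:
  n0 'ε': a→6 b→1 c→7
  n1 'b': a→2
  n2 'ba': a→3
  n3 'baa': b→4
  n4 'baab': b→5
  n5 'baabb': ·  ←P0
  n6 'a': c→15  ←P1
  n7 'c': b→8 c→11
  n8 'cb': b→9
  n9 'cbb': b→10
  n10 'cbbb': ·  ←P2
  n11 'cc': a→19 c→12  ←P7
  n12 'ccc': b→13 c→20
  n13 'cccb': c→14
  n14 'cccbc': ·  ←P3
  n15 'ac': c→16
  n16 'acc': a→17
  n17 'acca': b→18
  n18 'accab': ·  ←P4
  n19 'cca': ·  ←P5
  n20 'cccc': ·  ←P6

BFS fail/out derivation:
  n1('b'): parent n0 fail=0; on 'b' 0 → fail=0;  out ∅∪∅=∅
  n6('a'): parent n0 fail=0; on 'a' 0 → fail=0;  out {1}∪∅={1}
  n7('c'): parent n0 fail=0; on 'c' 0 → fail=0;  out ∅∪∅=∅
  n2('ba'): parent n1 fail=0; on 'a' 0 → fail=6;  out ∅∪{1}={1}
  n8('cb'): parent n7 fail=0; on 'b' 0 → fail=1;  out ∅∪∅=∅
  n11('cc'): parent n7 fail=0; on 'c' 0 → fail=7;  out {7}∪∅={7}
  n15('ac'): parent n6 fail=0; on 'c' 0 → fail=7;  out ∅∪∅=∅
  n3('baa'): parent n2 fail=6; on 'a' 6→0 → fail=6;  out ∅∪{1}={1}
  n9('cbb'): parent n8 fail=1; on 'b' 1→0 → fail=1;  out ∅∪∅=∅
  n12('ccc'): parent n11 fail=7; on 'c' 7 → fail=11;  out ∅∪{7}={7}
  n16('acc'): parent n15 fail=7; on 'c' 7 → fail=11;  out ∅∪{7}={7}
  n19('cca'): parent n11 fail=7; on 'a' 7→0 → fail=6;  out {5}∪{1}={1,5}
  n4('baab'): parent n3 fail=6; on 'b' 6→0 → fail=1;  out ∅∪∅=∅
  n10('cbbb'): parent n9 fail=1; on 'b' 1→0 → fail=1;  out {2}∪∅={2}
  n13('cccb'): parent n12 fail=11; on 'b' 11→7 → fail=8;  out ∅∪∅=∅
  n17('acca'): parent n16 fail=11; on 'a' 11 → fail=19;  out ∅∪{1,5}={1,5}
  n20('cccc'): parent n12 fail=11; on 'c' 11 → fail=12;  out {6}∪{7}={6,7}
  n5('baabb'): parent n4 fail=1; on 'b' 1→0 → fail=1;  out {0}∪∅={0}
  n14('cccbc'): parent n13 fail=8; on 'c' 8→1→0 → fail=7;  out {3}∪∅={3}
  n18('accab'): parent n17 fail=19; on 'b' 19→6→0 → fail=1;  out {4}∪∅={4}

Run:
pos 0 'a': at 6  ** P1@[0:0]
pos 1 'a': at 6 (fail-walked)  ** P1@[1:1]
pos 2 'a': at 6 (fail-walked)  ** P1@[2:2]
pos 3 'c': at 15
pos 4 'b': at 8 (fail-walked)
pos 5 'c': at 7 (fail-walked)
pos 6 'c': at 11  ** P7@[5:6]
pos 7 'b': at 8 (fail-walked)
pos 8 'b': at 9
pos 9 'b': at 10  ** P2@[6:9]
pos 10 'c': at 7 (fail-walked)
pos 11 'c': at 11  ** P7@[10:11]
pos 12 'b': at 8 (fail-walked)
pos 13 'b': at 9
pos 14 'a': at 2 (fail-walked)  ** P1@[14:14]
pos 15 'b': at 1 (fail-walked)
pos 16 'a': at 2  ** P1@[16:16]
pos 17 'c': at 15 (fail-walked)
pos 18 'c': at 16  ** P7@[17:18]
pos 19 'a': at 17  ** P1@[19:19],P5@[17:19]
pos 20 'b': at 18  ** P4@[16:20]
pos 21 'a': at 2 (fail-walked)  ** P1@[21:21]
pos 22 'a': at 3  ** P1@[22:22]
pos 23 'b': at 4
pos 24 'b': at 5  ** P0@[20:24]
pos 25 'a': at 2 (fail-walked)  ** P1@[25:25]
pos 26 'c': at 15 (fail-walked)
pos 27 'c': at 16  ** P7@[26:27]
pos 28 'c': at 12 (fail-walked)  ** P7@[27:28]
pos 29 'b': at 13
pos 30 'c': at 14  ** P3@[26:30]
pos 31 'c': at 11 (fail-walked)  ** P7@[30:31]
pos 32 'c': at 12  ** P7@[31:32]
pos 33 'c': at 20  ** P6@[30:33],P7@[32:33]
pos 34 'c': at 20 (fail-walked)  ** P6@[31:34],P7@[33:34]
pos 35 'a': at 19 (fail-walked)  ** P1@[35:35],P5@[33:35]
pos 36 'a': at 6 (fail-walked)  ** P1@[36:36]
pos 37 'b': at 1 (fail-walked)
pos 38 'b': at 1 (fail-walked)
pos 39 'a': at 2  ** P1@[39:39]
pos 40 'b': at 1 (fail-walked)
pos 41 'a': at 2  ** P1@[41:41]
pos 42 'a': at 3  ** P1@[42:42]
pos 43 'b': at 4
pos 44 'a': at 2 (fail-walked)  ** P1@[44:44]
pos 45 'a': at 3  ** P1@[45:45]
pos 46 'b': at 4
pos 47 'b': at 5  ** P0@[43:47]
pos 48 'c': at 7 (fail-walked)
pos 49 'c': at 11  ** P7@[48:49]
pos 50 'c': at 12  ** P7@[49:50]
pos 51 'c': at 20  ** P6@[48:51],P7@[50:51]
pos 52 'b': at 13 (fail-walked)
pos 53 'c': at 14  ** P3@[49:53]
pos 54 'c': at 11 (fail-walked)  ** P7@[53:54]
pos 55 'a': at 19  ** P1@[55:55],P5@[53:55]
pos 56 'c': at 15 (fail-walked)
pos 57 'c': at 16  ** P7@[56:57]

All matches (sorted): [[0,1],[1,1],[2,1],[6,7],[9,2],[11,7],[14,1],[16,1],[18,7],[19,1],[19,5],[20,4],[21,1],[22,1],[24,0],[25,1],[27,7],[28,7],[30,3],[31,7],[32,7],[33,6],[33,7],[34,6],[34,7],[35,1],[35,5],[36,1],[39,1],[41,1],[42,1],[44,1],[45,1],[47,0],[49,7],[50,7],[51,6],[51,7],[53,3],[54,7],[55,1],[55,5],[57,7]]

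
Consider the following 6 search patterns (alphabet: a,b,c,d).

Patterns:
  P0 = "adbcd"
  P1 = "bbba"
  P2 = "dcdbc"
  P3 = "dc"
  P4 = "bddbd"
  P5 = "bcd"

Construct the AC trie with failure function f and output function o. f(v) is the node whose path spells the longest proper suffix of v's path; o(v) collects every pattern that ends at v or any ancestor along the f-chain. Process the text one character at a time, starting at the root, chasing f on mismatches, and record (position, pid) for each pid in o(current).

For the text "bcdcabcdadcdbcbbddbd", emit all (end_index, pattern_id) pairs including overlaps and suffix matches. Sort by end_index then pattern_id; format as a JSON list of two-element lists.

Construct AC machine:
Trie nodes:
  0='ε' goto a→1 b→6 d→10
  1='a' goto d→2
  2='ad' goto b→3
  3='adb' goto c→4
  4='adbc' goto d→5
  5='adbcd' goto ·  [P0 ends]
  6='b' goto b→7 c→19 d→15
  7='bb' goto b→8
  8='bbb' goto a→9
  9='bbba' goto ·  [P1 ends]
  10='d' goto c→11
  11='dc' goto d→12  [P3 ends]
  12='dcd' goto b→13
  13='dcdb' goto c→14
  14='dcdbc' goto ·  [P2 ends]
  15='bd' goto d→16
  16='bdd' goto b→17
  17='bddb' goto d→18
  18='bddbd' goto ·  [P4 ends]
  19='bc' goto d→20
  20='bcd' goto ·  [P5 ends]

Failure links (BFS by depth):
  fail(1) 'a': from fail(0)=0 chase 'a': 0 ⇒ 0;  out=∅∪out(0)=∅
  fail(6) 'b': from fail(0)=0 chase 'b': 0 ⇒ 0;  out=∅∪out(0)=∅
  fail(10) 'd': from fail(0)=0 chase 'd': 0 ⇒ 0;  out=∅∪out(0)=∅
  fail(2) 'ad': from fail(1)=0 chase 'd': 0 ⇒ 10;  out=∅∪out(10)=∅
  fail(7) 'bb': from fail(6)=0 chase 'b': 0 ⇒ 6;  out=∅∪out(6)=∅
  fail(11) 'dc': from fail(10)=0 chase 'c': 0 ⇒ 0;  out={3}∪out(0)={3}
  fail(15) 'bd': from fail(6)=0 chase 'd': 0 ⇒ 10;  out=∅∪out(10)=∅
  fail(19) 'bc': from fail(6)=0 chase 'c': 0 ⇒ 0;  out=∅∪out(0)=∅
  fail(3) 'adb': from fail(2)=10 chase 'b': 10→0 ⇒ 6;  out=∅∪out(6)=∅
  fail(8) 'bbb': from fail(7)=6 chase 'b': 6 ⇒ 7;  out=∅∪out(7)=∅
  fail(12) 'dcd': from fail(11)=0 chase 'd': 0 ⇒ 10;  out=∅∪out(10)=∅
  fail(16) 'bdd': from fail(15)=10 chase 'd': 10→0 ⇒ 10;  out=∅∪out(10)=∅
  fail(20) 'bcd': from fail(19)=0 chase 'd': 0 ⇒ 10;  out={5}∪out(10)={5}
  fail(4) 'adbc': from fail(3)=6 chase 'c': 6 ⇒ 19;  out=∅∪out(19)=∅
  fail(9) 'bbba': from fail(8)=7 chase 'a': 7→6→0 ⇒ 1;  out={1}∪out(1)={1}
  fail(13) 'dcdb': from fail(12)=10 chase 'b': 10→0 ⇒ 6;  out=∅∪out(6)=∅
  fail(17) 'bddb': from fail(16)=10 chase 'b': 10→0 ⇒ 6;  out=∅∪out(6)=∅
  fail(5) 'adbcd': from fail(4)=19 chase 'd': 19 ⇒ 20;  out={0}∪out(20)={0,5}
  fail(14) 'dcdbc': from fail(13)=6 chase 'c': 6 ⇒ 19;  out={2}∪out(19)={2}
  fail(18) 'bddbd': from fail(17)=6 chase 'd': 6 ⇒ 15;  out={4}∪out(15)={4}

Run:
pos 0 'b': at 6
pos 1 'c': at 19
pos 2 'd': at 20  ** P5@[0:2]
pos 3 'c': at 11 ·f  ** P3@[2:3]
pos 4 'a': at 1 ·f
pos 5 'b': at 6 ·f
pos 6 'c': at 19
pos 7 'd': at 20  ** P5@[5:7]
pos 8 'a': at 1 ·f
pos 9 'd': at 2
pos 10 'c': at 11 ·f  ** P3@[9:10]
pos 11 'd': at 12
pos 12 'b': at 13
pos 13 'c': at 14  ** P2@[9:13]
pos 14 'b': at 6 ·f
pos 15 'b': at 7
pos 16 'd': at 15 ·f
pos 17 'd': at 16
pos 18 'b': at 17
pos 19 'd': at 18  ** P4@[15:19]

Result: [[2,5],[3,3],[7,5],[10,3],[13,2],[19,4]]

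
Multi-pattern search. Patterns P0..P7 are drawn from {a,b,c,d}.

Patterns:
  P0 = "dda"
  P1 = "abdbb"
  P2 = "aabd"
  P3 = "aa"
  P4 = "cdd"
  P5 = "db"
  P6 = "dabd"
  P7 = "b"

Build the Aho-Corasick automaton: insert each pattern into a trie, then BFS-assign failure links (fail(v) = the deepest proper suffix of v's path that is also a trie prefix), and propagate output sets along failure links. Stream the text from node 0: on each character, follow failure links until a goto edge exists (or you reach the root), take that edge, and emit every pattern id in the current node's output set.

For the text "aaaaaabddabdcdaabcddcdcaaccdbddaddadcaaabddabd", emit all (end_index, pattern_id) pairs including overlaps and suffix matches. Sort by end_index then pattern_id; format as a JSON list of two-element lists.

Build automaton:
Trie nodes:
  n0 'ε': a→4 b→19 c→12 d→1
  n1 'd': a→16 b→15 d→2
  n2 'dd': a→3
  n3 'dda': ·  [P0 ends]
  n4 'a': a→9 b→5
  n5 'ab': d→6
  n6 'abd': b→7
  n7 'abdb': b→8
  n8 'abdbb': ·  [P1 ends]
  n9 'aa': b→10  [P3 ends]
  n10 'aab': d→11
  n11 'aabd': ·  [P2 ends]
  n12 'c': d→13
  n13 'cd': d→14
  n14 'cdd': ·  [P4 ends]
  n15 'db': ·  [P5 ends]
  n16 'da': b→17
  n17 'dab': d→18
  n18 'dabd': ·  [P6 ends]
  n19 'b': ·  [P7 ends]

BFS fail/out derivation:
  fail(1) 'd': from fail(0)=0 chase 'd': 0 ⇒ 0;  out=∅∪out(0)=∅
  fail(4) 'a': from fail(0)=0 chase 'a': 0 ⇒ 0;  out=∅∪out(0)=∅
  fail(12) 'c': from fail(0)=0 chase 'c': 0 ⇒ 0;  out=∅∪out(0)=∅
  fail(19) 'b': from fail(0)=0 chase 'b': 0 ⇒ 0;  out={7}∪out(0)={7}
  fail(2) 'dd': from fail(1)=0 chase 'd': 0 ⇒ 1;  out=∅∪out(1)=∅
  fail(5) 'ab': from fail(4)=0 chase 'b': 0 ⇒ 19;  out=∅∪out(19)={7}
  fail(9) 'aa': from fail(4)=0 chase 'a': 0 ⇒ 4;  out={3}∪out(4)={3}
  fail(13) 'cd': from fail(12)=0 chase 'd': 0 ⇒ 1;  out=∅∪out(1)=∅
  fail(15) 'db': from fail(1)=0 chase 'b': 0 ⇒ 19;  out={5}∪out(19)={5,7}
  fail(16) 'da': from fail(1)=0 chase 'a': 0 ⇒ 4;  out=∅∪out(4)=∅
  fail(3) 'dda': from fail(2)=1 chase 'a': 1 ⇒ 16;  out={0}∪out(16)={0}
  fail(6) 'abd': from fail(5)=19 chase 'd': 19→0 ⇒ 1;  out=∅∪out(1)=∅
  fail(10) 'aab': from fail(9)=4 chase 'b': 4 ⇒ 5;  out=∅∪out(5)={7}
  fail(14) 'cdd': from fail(13)=1 chase 'd': 1 ⇒ 2;  out={4}∪out(2)={4}
  fail(17) 'dab': from fail(16)=4 chase 'b': 4 ⇒ 5;  out=∅∪out(5)={7}
  fail(7) 'abdb': from fail(6)=1 chase 'b': 1 ⇒ 15;  out=∅∪out(15)={5,7}
  fail(11) 'aabd': from fail(10)=5 chase 'd': 5 ⇒ 6;  out={2}∪out(6)={2}
  fail(18) 'dabd': from fail(17)=5 chase 'd': 5 ⇒ 6;  out={6}∪out(6)={6}
  fail(8) 'abdbb': from fail(7)=15 chase 'b': 15→19→0 ⇒ 19;  out={1}∪out(19)={1,7}

Text stream:
[0] read 'a'  n0⇒n4
[1] read 'a'  n4⇒n9  ** P3@[0:1]
[2] read 'a'  n9⇒n9 ·f  ** P3@[1:2]
[3] read 'a'  n9⇒n9 ·f  ** P3@[2:3]
[4] read 'a'  n9⇒n9 ·f  ** P3@[3:4]
[5] read 'a'  n9⇒n9 ·f  ** P3@[4:5]
[6] read 'b'  n9⇒n10  ** P7@[6:6]
[7] read 'd'  n10⇒n11  ** P2@[4:7]
[8] read 'd'  n11⇒n2 ·f
[9] read 'a'  n2⇒n3  ** P0@[7:9]
[10] read 'b'  n3⇒n17 ·f  ** P7@[10:10]
[11] read 'd'  n17⇒n18  ** P6@[8:11]
[12] read 'c'  n18⇒n12 ·f
[13] read 'd'  n12⇒n13
[14] read 'a'  n13⇒n16 ·f
[15] read 'a'  n16⇒n9 ·f  ** P3@[14:15]
[16] read 'b'  n9⇒n10  ** P7@[16:16]
[17] read 'c'  n10⇒n12 ·f
[18] read 'd'  n12⇒n13
[19] read 'd'  n13⇒n14  ** P4@[17:19]
[20] read 'c'  n14⇒n12 ·f
[21] read 'd'  n12⇒n13
[22] read 'c'  n13⇒n12 ·f
[23] read 'a'  n12⇒n4 ·f
[24] read 'a'  n4⇒n9  ** P3@[23:24]
[25] read 'c'  n9⇒n12 ·f
[26] read 'c'  n12⇒n12 ·f
[27] read 'd'  n12⇒n13
[28] read 'b'  n13⇒n15 ·f  ** P5@[27:28],P7@[28:28]
[29] read 'd'  n15⇒n1 ·f
[30] read 'd'  n1⇒n2
[31] read 'a'  n2⇒n3  ** P0@[29:31]
[32] read 'd'  n3⇒n1 ·f
[33] read 'd'  n1⇒n2
[34] read 'a'  n2⇒n3  ** P0@[32:34]
[35] read 'd'  n3⇒n1 ·f
[36] read 'c'  n1⇒n12 ·f
[37] read 'a'  n12⇒n4 ·f
[38] read 'a'  n4⇒n9  ** P3@[37:38]
[39] read 'a'  n9⇒n9 ·f  ** P3@[38:39]
[40] read 'b'  n9⇒n10  ** P7@[40:40]
[41] read 'd'  n10⇒n11  ** P2@[38:41]
[42] read 'd'  n11⇒n2 ·f
[43] read 'a'  n2⇒n3  ** P0@[41:43]
[44] read 'b'  n3⇒n17 ·f  ** P7@[44:44]
[45] read 'd'  n17⇒n18  ** P6@[42:45]

Matches: [[1,3],[2,3],[3,3],[4,3],[5,3],[6,7],[7,2],[9,0],[10,7],[11,6],[15,3],[16,7],[19,4],[24,3],[28,5],[28,7],[31,0],[34,0],[38,3],[39,3],[40,7],[41,2],[43,0],[44,7],[45,6]]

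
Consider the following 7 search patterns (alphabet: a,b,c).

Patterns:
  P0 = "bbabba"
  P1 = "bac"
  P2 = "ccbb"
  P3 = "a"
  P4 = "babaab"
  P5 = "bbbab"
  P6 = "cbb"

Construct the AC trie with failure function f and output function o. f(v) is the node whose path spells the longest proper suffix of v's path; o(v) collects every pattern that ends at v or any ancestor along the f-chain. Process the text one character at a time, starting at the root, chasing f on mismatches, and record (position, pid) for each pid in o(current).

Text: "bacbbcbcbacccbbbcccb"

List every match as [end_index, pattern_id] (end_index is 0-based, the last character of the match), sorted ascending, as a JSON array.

Build automaton:
Trie nodes:
  0='ε' goto a→13 b→1 c→9
  1='b' goto a→7 b→2
  2='bb' goto a→3 b→18
  3='bba' goto b→4
  4='bbab' goto b→5
  5='bbabb' goto a→6
  6='bbabba' goto ·  ←P0
  7='ba' goto b→14 c→8
  8='bac' goto ·  ←P1
  9='c' goto b→21 c→10
  10='cc' goto b→11
  11='ccb' goto b→12
  12='ccbb' goto ·  ←P2
  13='a' goto ·  ←P3
  14='bab' goto a→15
  15='baba' goto a→16
  16='babaa' goto b→17
  17='babaab' goto ·  ←P4
  18='bbb' goto a→19
  19='bbba' goto b→20
  20='bbbab' goto ·  ←P5
  21='cb' goto b→22
  22='cbb' goto ·  ←P6

Failure links (BFS by depth):
  fail(1) 'b': from fail(0)=0 chase 'b': 0 ⇒ 0;  out=∅∪out(0)=∅
  fail(9) 'c': from fail(0)=0 chase 'c': 0 ⇒ 0;  out=∅∪out(0)=∅
  fail(13) 'a': from fail(0)=0 chase 'a': 0 ⇒ 0;  out={3}∪out(0)={3}
  fail(2) 'bb': from fail(1)=0 chase 'b': 0 ⇒ 1;  out=∅∪out(1)=∅
  fail(7) 'ba': from fail(1)=0 chase 'a': 0 ⇒ 13;  out=∅∪out(13)={3}
  fail(10) 'cc': from fail(9)=0 chase 'c': 0 ⇒ 9;  out=∅∪out(9)=∅
  fail(21) 'cb': from fail(9)=0 chase 'b': 0 ⇒ 1;  out=∅∪out(1)=∅
  fail(3) 'bba': from fail(2)=1 chase 'a': 1 ⇒ 7;  out=∅∪out(7)={3}
  fail(8) 'bac': from fail(7)=13 chase 'c': 13→0 ⇒ 9;  out={1}∪out(9)={1}
  fail(11) 'ccb': from fail(10)=9 chase 'b': 9 ⇒ 21;  out=∅∪out(21)=∅
  fail(14) 'bab': from fail(7)=13 chase 'b': 13→0 ⇒ 1;  out=∅∪out(1)=∅
  fail(18) 'bbb': from fail(2)=1 chase 'b': 1 ⇒ 2;  out=∅∪out(2)=∅
  fail(22) 'cbb': from fail(21)=1 chase 'b': 1 ⇒ 2;  out={6}∪out(2)={6}
  fail(4) 'bbab': from fail(3)=7 chase 'b': 7 ⇒ 14;  out=∅∪out(14)=∅
  fail(12) 'ccbb': from fail(11)=21 chase 'b': 21 ⇒ 22;  out={2}∪out(22)={2,6}
  fail(15) 'baba': from fail(14)=1 chase 'a': 1 ⇒ 7;  out=∅∪out(7)={3}
  fail(19) 'bbba': from fail(18)=2 chase 'a': 2 ⇒ 3;  out=∅∪out(3)={3}
  fail(5) 'bbabb': from fail(4)=14 chase 'b': 14→1 ⇒ 2;  out=∅∪out(2)=∅
  fail(16) 'babaa': from fail(15)=7 chase 'a': 7→13→0 ⇒ 13;  out=∅∪out(13)={3}
  fail(20) 'bbbab': from fail(19)=3 chase 'b': 3 ⇒ 4;  out={5}∪out(4)={5}
  fail(6) 'bbabba': from fail(5)=2 chase 'a': 2 ⇒ 3;  out={0}∪out(3)={0,3}
  fail(17) 'babaab': from fail(16)=13 chase 'b': 13→0 ⇒ 1;  out={4}∪out(1)={4}

Text stream:
[0] read 'b'  n0⇒n1
[1] read 'a'  n1⇒n7  emit P3@[1:1]
[2] read 'c'  n7⇒n8  emit P1@[0:2]
[3] read 'b'  n8⇒n21 ·f
[4] read 'b'  n21⇒n22  emit P6@[2:4]
[5] read 'c'  n22⇒n9 ·f
[6] read 'b'  n9⇒n21
[7] read 'c'  n21⇒n9 ·f
[8] read 'b'  n9⇒n21
[9] read 'a'  n21⇒n7 ·f  emit P3@[9:9]
[10] read 'c'  n7⇒n8  emit P1@[8:10]
[11] read 'c'  n8⇒n10 ·f
[12] read 'c'  n10⇒n10 ·f
[13] read 'b'  n10⇒n11
[14] read 'b'  n11⇒n12  emit P2@[11:14],P6@[12:14]
[15] read 'b'  n12⇒n18 ·f
[16] read 'c'  n18⇒n9 ·f
[17] read 'c'  n9⇒n10
[18] read 'c'  n10⇒n10 ·f
[19] read 'b'  n10⇒n11

All matches (sorted): [[1,3],[2,1],[4,6],[9,3],[10,1],[14,2],[14,6]]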